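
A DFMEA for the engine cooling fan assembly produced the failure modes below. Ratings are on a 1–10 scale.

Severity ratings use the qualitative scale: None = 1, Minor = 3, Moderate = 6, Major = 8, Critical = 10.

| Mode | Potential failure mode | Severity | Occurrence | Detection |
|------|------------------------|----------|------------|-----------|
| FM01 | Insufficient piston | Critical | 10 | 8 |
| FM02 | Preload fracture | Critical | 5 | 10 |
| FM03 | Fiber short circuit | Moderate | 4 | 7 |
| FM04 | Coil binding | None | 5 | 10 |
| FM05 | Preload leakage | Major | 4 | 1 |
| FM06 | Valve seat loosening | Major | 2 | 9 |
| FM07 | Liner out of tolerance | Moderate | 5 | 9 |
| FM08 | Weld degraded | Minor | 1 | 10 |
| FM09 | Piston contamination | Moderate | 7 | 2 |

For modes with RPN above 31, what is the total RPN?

RPN = Severity × Occurrence × Detection:
  FM01: 10 × 10 × 8 = 800
  FM02: 10 × 5 × 10 = 500
  FM03: 6 × 4 × 7 = 168
  FM04: 1 × 5 × 10 = 50
  FM05: 8 × 4 × 1 = 32
  FM06: 8 × 2 × 9 = 144
  FM07: 6 × 5 × 9 = 270
  FM08: 3 × 1 × 10 = 30
  FM09: 6 × 7 × 2 = 84
RPN > 31: FM01 (800), FM02 (500), FM03 (168), FM04 (50), FM05 (32), FM06 (144), FM07 (270), FM09 (84).
Sum: 800 + 500 + 168 + 50 + 32 + 144 + 270 + 84 = 2048.

2048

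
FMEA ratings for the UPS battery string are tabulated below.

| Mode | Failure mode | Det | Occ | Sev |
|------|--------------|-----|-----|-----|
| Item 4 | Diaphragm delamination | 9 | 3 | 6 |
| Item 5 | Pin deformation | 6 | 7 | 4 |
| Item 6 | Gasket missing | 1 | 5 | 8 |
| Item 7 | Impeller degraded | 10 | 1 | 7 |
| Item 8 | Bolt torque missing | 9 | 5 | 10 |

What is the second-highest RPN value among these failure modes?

RPN = Severity × Occurrence × Detection:
  Item 4: 6 × 3 × 9 = 162
  Item 5: 4 × 7 × 6 = 168
  Item 6: 8 × 5 × 1 = 40
  Item 7: 7 × 1 × 10 = 70
  Item 8: 10 × 5 × 9 = 450
Sorted descending: 450, 168, 162, 70, 40.
The second-highest RPN is 168 (Item 5).

168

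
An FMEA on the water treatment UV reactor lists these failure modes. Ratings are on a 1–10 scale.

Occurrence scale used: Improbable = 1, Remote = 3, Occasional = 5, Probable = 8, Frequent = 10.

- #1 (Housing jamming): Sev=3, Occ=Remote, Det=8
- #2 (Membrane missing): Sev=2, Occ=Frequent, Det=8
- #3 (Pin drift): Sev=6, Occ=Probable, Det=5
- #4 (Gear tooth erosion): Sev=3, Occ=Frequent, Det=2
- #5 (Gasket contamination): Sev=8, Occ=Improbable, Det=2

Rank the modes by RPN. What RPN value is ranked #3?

RPN = Severity × Occurrence × Detection:
  #1: 3 × 3 × 8 = 72
  #2: 2 × 10 × 8 = 160
  #3: 6 × 8 × 5 = 240
  #4: 3 × 10 × 2 = 60
  #5: 8 × 1 × 2 = 16
Sorted descending: 240, 160, 72, 60, 16.
The third-highest RPN is 72 (#1).

72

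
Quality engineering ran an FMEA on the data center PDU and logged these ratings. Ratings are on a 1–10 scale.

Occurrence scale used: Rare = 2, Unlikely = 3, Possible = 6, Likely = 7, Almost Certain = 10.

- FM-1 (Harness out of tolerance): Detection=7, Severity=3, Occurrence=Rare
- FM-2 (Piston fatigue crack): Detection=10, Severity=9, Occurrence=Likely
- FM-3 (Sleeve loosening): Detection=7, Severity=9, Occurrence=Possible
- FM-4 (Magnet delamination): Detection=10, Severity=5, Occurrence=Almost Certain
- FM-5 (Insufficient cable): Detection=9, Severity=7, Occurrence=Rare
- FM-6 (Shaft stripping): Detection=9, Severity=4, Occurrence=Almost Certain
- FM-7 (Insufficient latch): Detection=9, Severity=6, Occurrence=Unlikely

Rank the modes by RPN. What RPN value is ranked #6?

126

RPN = Severity × Occurrence × Detection:
  FM-1: 3 × 2 × 7 = 42
  FM-2: 9 × 7 × 10 = 630
  FM-3: 9 × 6 × 7 = 378
  FM-4: 5 × 10 × 10 = 500
  FM-5: 7 × 2 × 9 = 126
  FM-6: 4 × 10 × 9 = 360
  FM-7: 6 × 3 × 9 = 162
Sorted descending: 630, 500, 378, 360, 162, 126, 42.
The sixth-highest RPN is 126 (FM-5).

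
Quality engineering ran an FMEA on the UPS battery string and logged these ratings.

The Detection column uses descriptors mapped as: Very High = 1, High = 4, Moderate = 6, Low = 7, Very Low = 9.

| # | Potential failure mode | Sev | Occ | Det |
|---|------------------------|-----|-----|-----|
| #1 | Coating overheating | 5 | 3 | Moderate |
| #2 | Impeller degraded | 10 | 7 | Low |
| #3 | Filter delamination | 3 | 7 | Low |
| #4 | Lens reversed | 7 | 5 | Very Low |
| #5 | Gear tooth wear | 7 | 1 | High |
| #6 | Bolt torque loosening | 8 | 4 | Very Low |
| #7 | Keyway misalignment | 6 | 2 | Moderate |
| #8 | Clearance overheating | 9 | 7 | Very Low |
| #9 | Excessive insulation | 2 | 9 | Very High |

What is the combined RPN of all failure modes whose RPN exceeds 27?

1997

RPN = Severity × Occurrence × Detection:
  #1: 5 × 3 × 6 = 90
  #2: 10 × 7 × 7 = 490
  #3: 3 × 7 × 7 = 147
  #4: 7 × 5 × 9 = 315
  #5: 7 × 1 × 4 = 28
  #6: 8 × 4 × 9 = 288
  #7: 6 × 2 × 6 = 72
  #8: 9 × 7 × 9 = 567
  #9: 2 × 9 × 1 = 18
RPN > 27: #1 (90), #2 (490), #3 (147), #4 (315), #5 (28), #6 (288), #7 (72), #8 (567).
Sum: 90 + 490 + 147 + 315 + 28 + 288 + 72 + 567 = 1997.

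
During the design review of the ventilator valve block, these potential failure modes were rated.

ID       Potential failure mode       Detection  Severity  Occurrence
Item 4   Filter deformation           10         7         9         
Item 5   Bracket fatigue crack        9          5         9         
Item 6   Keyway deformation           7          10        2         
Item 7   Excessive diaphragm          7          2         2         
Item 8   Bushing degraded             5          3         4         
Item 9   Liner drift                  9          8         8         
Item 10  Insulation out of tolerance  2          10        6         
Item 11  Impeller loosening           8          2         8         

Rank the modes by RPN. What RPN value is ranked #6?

120

RPN = Severity × Occurrence × Detection:
  Item 4: 7 × 9 × 10 = 630
  Item 5: 5 × 9 × 9 = 405
  Item 6: 10 × 2 × 7 = 140
  Item 7: 2 × 2 × 7 = 28
  Item 8: 3 × 4 × 5 = 60
  Item 9: 8 × 8 × 9 = 576
  Item 10: 10 × 6 × 2 = 120
  Item 11: 2 × 8 × 8 = 128
Sorted descending: 630, 576, 405, 140, 128, 120, 60, 28.
The sixth-highest RPN is 120 (Item 10).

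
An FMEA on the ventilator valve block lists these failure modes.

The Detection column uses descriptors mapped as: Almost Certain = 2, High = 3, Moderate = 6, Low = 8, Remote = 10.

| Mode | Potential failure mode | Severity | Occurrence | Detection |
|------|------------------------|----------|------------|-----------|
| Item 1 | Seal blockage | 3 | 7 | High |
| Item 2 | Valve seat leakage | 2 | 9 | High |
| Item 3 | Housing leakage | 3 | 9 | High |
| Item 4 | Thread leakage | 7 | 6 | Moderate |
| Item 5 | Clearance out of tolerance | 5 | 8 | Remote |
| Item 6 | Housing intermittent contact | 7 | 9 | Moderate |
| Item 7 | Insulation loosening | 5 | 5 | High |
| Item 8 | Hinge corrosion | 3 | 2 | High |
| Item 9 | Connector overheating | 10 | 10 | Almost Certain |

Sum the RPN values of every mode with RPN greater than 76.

1311

RPN = Severity × Occurrence × Detection:
  Item 1: 3 × 7 × 3 = 63
  Item 2: 2 × 9 × 3 = 54
  Item 3: 3 × 9 × 3 = 81
  Item 4: 7 × 6 × 6 = 252
  Item 5: 5 × 8 × 10 = 400
  Item 6: 7 × 9 × 6 = 378
  Item 7: 5 × 5 × 3 = 75
  Item 8: 3 × 2 × 3 = 18
  Item 9: 10 × 10 × 2 = 200
RPN > 76: Item 3 (81), Item 4 (252), Item 5 (400), Item 6 (378), Item 9 (200).
Sum: 81 + 252 + 400 + 378 + 200 = 1311.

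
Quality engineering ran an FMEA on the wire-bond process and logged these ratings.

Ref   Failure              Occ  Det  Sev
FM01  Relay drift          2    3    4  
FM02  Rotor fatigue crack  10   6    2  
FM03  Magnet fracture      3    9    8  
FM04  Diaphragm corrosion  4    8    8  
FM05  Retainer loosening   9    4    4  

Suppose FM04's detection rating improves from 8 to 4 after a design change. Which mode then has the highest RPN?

RPN = Severity × Occurrence × Detection:
  FM01: 4 × 2 × 3 = 24
  FM02: 2 × 10 × 6 = 120
  FM03: 8 × 3 × 9 = 216
  FM04: 8 × 4 × 8 = 256
  FM05: 4 × 9 × 4 = 144
After action: FM04 → 8 × 4 × 4 = 128.
Revised RPNs: FM03=216, FM05=144, FM04=128, FM02=120, FM01=24.
Highest is now FM03 (216).

FM03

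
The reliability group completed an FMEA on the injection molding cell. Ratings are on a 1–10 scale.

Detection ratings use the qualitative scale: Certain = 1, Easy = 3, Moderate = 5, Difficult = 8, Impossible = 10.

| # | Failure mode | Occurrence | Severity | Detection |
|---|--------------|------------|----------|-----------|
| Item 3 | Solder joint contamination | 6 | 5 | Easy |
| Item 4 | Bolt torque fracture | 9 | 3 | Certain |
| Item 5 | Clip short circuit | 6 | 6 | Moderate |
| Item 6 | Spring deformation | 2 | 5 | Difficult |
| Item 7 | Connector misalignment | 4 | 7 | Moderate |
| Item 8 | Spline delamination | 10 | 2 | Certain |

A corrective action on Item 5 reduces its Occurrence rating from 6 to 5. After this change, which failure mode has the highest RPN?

Item 5

RPN = Severity × Occurrence × Detection:
  Item 3: 5 × 6 × 3 = 90
  Item 4: 3 × 9 × 1 = 27
  Item 5: 6 × 6 × 5 = 180
  Item 6: 5 × 2 × 8 = 80
  Item 7: 7 × 4 × 5 = 140
  Item 8: 2 × 10 × 1 = 20
After action: Item 5 → 6 × 5 × 5 = 150.
Revised RPNs: Item 5=150, Item 7=140, Item 3=90, Item 6=80, Item 4=27, Item 8=20.
Highest is now Item 5 (150).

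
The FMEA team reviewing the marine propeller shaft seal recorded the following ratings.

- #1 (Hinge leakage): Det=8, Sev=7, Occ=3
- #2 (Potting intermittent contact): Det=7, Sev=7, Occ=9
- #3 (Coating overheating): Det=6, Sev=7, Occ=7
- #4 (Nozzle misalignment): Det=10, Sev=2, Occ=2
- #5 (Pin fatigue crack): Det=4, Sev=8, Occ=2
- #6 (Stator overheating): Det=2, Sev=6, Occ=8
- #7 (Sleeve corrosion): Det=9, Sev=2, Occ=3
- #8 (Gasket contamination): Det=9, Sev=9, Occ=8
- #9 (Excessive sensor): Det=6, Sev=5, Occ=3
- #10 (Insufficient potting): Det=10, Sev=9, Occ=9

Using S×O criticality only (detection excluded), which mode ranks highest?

Criticality = Severity × Occurrence:
  #1: 7 × 3 = 21
  #2: 7 × 9 = 63
  #3: 7 × 7 = 49
  #4: 2 × 2 = 4
  #5: 8 × 2 = 16
  #6: 6 × 8 = 48
  #7: 2 × 3 = 6
  #8: 9 × 8 = 72
  #9: 5 × 3 = 15
  #10: 9 × 9 = 81
Highest criticality is 81 → #10.

#10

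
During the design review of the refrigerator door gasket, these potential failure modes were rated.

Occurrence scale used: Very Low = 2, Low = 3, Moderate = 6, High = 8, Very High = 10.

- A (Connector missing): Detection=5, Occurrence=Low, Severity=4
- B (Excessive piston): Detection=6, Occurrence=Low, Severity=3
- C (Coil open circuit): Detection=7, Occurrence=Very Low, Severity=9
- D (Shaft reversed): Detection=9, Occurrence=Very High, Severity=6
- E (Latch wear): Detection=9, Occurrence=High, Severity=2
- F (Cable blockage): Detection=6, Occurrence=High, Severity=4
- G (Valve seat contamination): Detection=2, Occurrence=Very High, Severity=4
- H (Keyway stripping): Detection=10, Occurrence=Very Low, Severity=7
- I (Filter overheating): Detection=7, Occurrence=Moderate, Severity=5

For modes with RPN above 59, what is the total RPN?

1492

RPN = Severity × Occurrence × Detection:
  A: 4 × 3 × 5 = 60
  B: 3 × 3 × 6 = 54
  C: 9 × 2 × 7 = 126
  D: 6 × 10 × 9 = 540
  E: 2 × 8 × 9 = 144
  F: 4 × 8 × 6 = 192
  G: 4 × 10 × 2 = 80
  H: 7 × 2 × 10 = 140
  I: 5 × 6 × 7 = 210
RPN > 59: A (60), C (126), D (540), E (144), F (192), G (80), H (140), I (210).
Sum: 60 + 126 + 540 + 144 + 192 + 80 + 140 + 210 = 1492.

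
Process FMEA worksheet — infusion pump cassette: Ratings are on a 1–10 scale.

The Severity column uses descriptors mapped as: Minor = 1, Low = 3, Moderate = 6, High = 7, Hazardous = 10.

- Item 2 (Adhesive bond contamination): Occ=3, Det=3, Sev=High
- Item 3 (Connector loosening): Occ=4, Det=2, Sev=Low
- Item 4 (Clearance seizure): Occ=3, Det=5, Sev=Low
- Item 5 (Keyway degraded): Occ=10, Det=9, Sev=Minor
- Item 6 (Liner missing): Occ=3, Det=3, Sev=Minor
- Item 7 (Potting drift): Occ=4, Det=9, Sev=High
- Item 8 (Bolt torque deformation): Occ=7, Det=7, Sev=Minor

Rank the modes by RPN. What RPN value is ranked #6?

RPN = Severity × Occurrence × Detection:
  Item 2: 7 × 3 × 3 = 63
  Item 3: 3 × 4 × 2 = 24
  Item 4: 3 × 3 × 5 = 45
  Item 5: 1 × 10 × 9 = 90
  Item 6: 1 × 3 × 3 = 9
  Item 7: 7 × 4 × 9 = 252
  Item 8: 1 × 7 × 7 = 49
Sorted descending: 252, 90, 63, 49, 45, 24, 9.
The sixth-highest RPN is 24 (Item 3).

24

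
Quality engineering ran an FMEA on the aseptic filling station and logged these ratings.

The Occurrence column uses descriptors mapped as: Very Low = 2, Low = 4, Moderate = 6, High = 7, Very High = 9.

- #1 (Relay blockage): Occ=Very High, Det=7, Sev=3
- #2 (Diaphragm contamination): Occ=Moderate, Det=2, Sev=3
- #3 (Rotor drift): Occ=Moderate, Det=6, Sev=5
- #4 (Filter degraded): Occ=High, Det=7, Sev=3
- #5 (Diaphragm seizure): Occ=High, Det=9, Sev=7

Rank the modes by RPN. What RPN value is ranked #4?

RPN = Severity × Occurrence × Detection:
  #1: 3 × 9 × 7 = 189
  #2: 3 × 6 × 2 = 36
  #3: 5 × 6 × 6 = 180
  #4: 3 × 7 × 7 = 147
  #5: 7 × 7 × 9 = 441
Sorted descending: 441, 189, 180, 147, 36.
The fourth-highest RPN is 147 (#4).

147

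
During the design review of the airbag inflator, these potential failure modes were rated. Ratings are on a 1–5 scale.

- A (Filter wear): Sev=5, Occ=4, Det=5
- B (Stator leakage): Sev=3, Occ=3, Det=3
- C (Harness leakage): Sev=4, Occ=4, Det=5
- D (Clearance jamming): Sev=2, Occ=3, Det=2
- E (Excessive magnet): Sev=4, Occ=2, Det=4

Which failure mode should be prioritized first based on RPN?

RPN = Severity × Occurrence × Detection:
  A: 5 × 4 × 5 = 100
  B: 3 × 3 × 3 = 27
  C: 4 × 4 × 5 = 80
  D: 2 × 3 × 2 = 12
  E: 4 × 2 × 4 = 32
Highest RPN is 100 → A.

A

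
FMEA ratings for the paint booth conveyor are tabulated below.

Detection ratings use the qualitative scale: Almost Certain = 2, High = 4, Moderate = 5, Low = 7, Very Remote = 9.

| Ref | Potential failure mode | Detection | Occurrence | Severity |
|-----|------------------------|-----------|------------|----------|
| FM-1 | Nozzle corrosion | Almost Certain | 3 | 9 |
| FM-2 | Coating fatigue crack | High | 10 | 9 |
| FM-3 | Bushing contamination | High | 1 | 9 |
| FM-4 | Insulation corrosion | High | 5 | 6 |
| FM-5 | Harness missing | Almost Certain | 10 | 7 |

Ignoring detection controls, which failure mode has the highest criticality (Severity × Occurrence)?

Criticality = Severity × Occurrence:
  FM-1: 9 × 3 = 27
  FM-2: 9 × 10 = 90
  FM-3: 9 × 1 = 9
  FM-4: 6 × 5 = 30
  FM-5: 7 × 10 = 70
Highest criticality is 90 → FM-2.

FM-2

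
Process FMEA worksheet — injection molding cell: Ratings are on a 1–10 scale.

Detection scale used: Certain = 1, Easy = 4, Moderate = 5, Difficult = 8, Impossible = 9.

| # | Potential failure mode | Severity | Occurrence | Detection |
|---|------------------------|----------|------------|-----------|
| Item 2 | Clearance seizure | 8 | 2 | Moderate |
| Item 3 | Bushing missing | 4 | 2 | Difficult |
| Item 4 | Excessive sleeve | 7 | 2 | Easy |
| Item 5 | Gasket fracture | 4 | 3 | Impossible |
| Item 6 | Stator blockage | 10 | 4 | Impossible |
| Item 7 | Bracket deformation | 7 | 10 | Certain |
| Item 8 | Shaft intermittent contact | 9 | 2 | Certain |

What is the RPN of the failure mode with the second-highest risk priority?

RPN = Severity × Occurrence × Detection:
  Item 2: 8 × 2 × 5 = 80
  Item 3: 4 × 2 × 8 = 64
  Item 4: 7 × 2 × 4 = 56
  Item 5: 4 × 3 × 9 = 108
  Item 6: 10 × 4 × 9 = 360
  Item 7: 7 × 10 × 1 = 70
  Item 8: 9 × 2 × 1 = 18
Sorted descending: 360, 108, 80, 70, 64, 56, 18.
The second-highest RPN is 108 (Item 5).

108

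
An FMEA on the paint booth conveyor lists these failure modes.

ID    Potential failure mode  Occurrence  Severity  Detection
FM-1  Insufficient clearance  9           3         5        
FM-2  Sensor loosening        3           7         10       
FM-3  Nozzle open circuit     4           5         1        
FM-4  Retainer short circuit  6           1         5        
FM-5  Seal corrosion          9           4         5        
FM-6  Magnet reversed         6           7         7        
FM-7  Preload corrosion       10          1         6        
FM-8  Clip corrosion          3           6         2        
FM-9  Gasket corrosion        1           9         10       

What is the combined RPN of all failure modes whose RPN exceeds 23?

RPN = Severity × Occurrence × Detection:
  FM-1: 3 × 9 × 5 = 135
  FM-2: 7 × 3 × 10 = 210
  FM-3: 5 × 4 × 1 = 20
  FM-4: 1 × 6 × 5 = 30
  FM-5: 4 × 9 × 5 = 180
  FM-6: 7 × 6 × 7 = 294
  FM-7: 1 × 10 × 6 = 60
  FM-8: 6 × 3 × 2 = 36
  FM-9: 9 × 1 × 10 = 90
RPN > 23: FM-1 (135), FM-2 (210), FM-4 (30), FM-5 (180), FM-6 (294), FM-7 (60), FM-8 (36), FM-9 (90).
Sum: 135 + 210 + 30 + 180 + 294 + 60 + 36 + 90 = 1035.

1035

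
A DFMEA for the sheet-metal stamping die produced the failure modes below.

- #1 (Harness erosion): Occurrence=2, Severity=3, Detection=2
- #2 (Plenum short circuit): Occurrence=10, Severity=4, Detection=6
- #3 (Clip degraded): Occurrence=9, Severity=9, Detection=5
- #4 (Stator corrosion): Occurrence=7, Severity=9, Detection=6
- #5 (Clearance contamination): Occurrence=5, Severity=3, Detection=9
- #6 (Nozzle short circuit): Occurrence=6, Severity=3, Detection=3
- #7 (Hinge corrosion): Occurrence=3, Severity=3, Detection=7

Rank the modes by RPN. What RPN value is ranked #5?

RPN = Severity × Occurrence × Detection:
  #1: 3 × 2 × 2 = 12
  #2: 4 × 10 × 6 = 240
  #3: 9 × 9 × 5 = 405
  #4: 9 × 7 × 6 = 378
  #5: 3 × 5 × 9 = 135
  #6: 3 × 6 × 3 = 54
  #7: 3 × 3 × 7 = 63
Sorted descending: 405, 378, 240, 135, 63, 54, 12.
The fifth-highest RPN is 63 (#7).

63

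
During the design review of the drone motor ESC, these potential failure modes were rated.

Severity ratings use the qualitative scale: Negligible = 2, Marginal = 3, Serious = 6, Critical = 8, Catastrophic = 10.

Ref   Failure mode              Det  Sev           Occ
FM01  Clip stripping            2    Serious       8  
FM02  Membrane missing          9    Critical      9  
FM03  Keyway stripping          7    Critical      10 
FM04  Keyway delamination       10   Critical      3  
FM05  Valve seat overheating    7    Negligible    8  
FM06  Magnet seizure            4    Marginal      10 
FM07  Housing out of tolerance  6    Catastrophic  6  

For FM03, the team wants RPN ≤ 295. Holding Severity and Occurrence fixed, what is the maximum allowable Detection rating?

3

FM03: S=8, O=10, D=7 → current RPN = 560.
Fixed product = 80. Need 80 × D ≤ 295, so D ≤ 295/80 = 3.69.
Maximum integer Detection rating = 3 (gives RPN 240; D=4 would give 320 > 295).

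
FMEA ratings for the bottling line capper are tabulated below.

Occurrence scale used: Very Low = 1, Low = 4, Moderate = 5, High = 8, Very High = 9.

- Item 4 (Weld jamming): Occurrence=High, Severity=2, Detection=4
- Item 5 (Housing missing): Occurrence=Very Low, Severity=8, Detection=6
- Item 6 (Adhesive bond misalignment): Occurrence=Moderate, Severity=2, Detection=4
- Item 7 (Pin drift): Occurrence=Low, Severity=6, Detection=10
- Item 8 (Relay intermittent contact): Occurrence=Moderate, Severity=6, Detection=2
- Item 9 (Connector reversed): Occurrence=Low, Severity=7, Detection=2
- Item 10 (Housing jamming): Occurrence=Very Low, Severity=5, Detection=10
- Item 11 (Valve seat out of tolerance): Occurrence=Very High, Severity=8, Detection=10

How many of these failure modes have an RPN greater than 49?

RPN = Severity × Occurrence × Detection:
  Item 4: 2 × 8 × 4 = 64
  Item 5: 8 × 1 × 6 = 48
  Item 6: 2 × 5 × 4 = 40
  Item 7: 6 × 4 × 10 = 240
  Item 8: 6 × 5 × 2 = 60
  Item 9: 7 × 4 × 2 = 56
  Item 10: 5 × 1 × 10 = 50
  Item 11: 8 × 9 × 10 = 720
Modes with RPN > 49: Item 4 (64), Item 7 (240), Item 8 (60), Item 9 (56), Item 10 (50), Item 11 (720) → 6.

6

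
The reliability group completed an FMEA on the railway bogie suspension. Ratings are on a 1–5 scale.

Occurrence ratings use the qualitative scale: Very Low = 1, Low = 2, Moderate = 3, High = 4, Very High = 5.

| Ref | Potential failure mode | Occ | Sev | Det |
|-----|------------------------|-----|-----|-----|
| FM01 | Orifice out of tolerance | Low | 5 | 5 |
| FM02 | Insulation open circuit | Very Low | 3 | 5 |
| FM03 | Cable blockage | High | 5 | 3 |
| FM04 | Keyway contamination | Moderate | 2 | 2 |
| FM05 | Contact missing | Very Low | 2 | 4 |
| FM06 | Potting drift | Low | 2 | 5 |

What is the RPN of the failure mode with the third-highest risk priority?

RPN = Severity × Occurrence × Detection:
  FM01: 5 × 2 × 5 = 50
  FM02: 3 × 1 × 5 = 15
  FM03: 5 × 4 × 3 = 60
  FM04: 2 × 3 × 2 = 12
  FM05: 2 × 1 × 4 = 8
  FM06: 2 × 2 × 5 = 20
Sorted descending: 60, 50, 20, 15, 12, 8.
The third-highest RPN is 20 (FM06).

20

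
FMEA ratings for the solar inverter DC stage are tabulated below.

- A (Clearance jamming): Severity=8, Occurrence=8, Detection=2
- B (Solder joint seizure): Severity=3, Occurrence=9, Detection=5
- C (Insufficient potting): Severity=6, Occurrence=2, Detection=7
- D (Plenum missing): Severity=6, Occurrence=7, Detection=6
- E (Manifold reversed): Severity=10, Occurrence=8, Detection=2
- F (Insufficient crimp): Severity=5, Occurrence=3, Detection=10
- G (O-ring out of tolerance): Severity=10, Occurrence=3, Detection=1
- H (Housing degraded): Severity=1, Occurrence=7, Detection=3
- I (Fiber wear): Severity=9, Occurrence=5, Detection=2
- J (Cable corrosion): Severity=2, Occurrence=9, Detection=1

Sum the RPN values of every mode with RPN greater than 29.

1029

RPN = Severity × Occurrence × Detection:
  A: 8 × 8 × 2 = 128
  B: 3 × 9 × 5 = 135
  C: 6 × 2 × 7 = 84
  D: 6 × 7 × 6 = 252
  E: 10 × 8 × 2 = 160
  F: 5 × 3 × 10 = 150
  G: 10 × 3 × 1 = 30
  H: 1 × 7 × 3 = 21
  I: 9 × 5 × 2 = 90
  J: 2 × 9 × 1 = 18
RPN > 29: A (128), B (135), C (84), D (252), E (160), F (150), G (30), I (90).
Sum: 128 + 135 + 84 + 252 + 160 + 150 + 30 + 90 = 1029.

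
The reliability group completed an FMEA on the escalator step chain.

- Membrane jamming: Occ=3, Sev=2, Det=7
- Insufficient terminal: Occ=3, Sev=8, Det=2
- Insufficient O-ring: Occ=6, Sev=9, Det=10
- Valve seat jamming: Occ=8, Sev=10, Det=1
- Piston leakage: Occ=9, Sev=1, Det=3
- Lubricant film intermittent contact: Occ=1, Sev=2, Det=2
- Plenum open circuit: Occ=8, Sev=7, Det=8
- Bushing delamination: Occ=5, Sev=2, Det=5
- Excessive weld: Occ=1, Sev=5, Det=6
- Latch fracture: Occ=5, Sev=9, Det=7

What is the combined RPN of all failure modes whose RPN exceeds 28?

RPN = Severity × Occurrence × Detection:
  Membrane jamming: 2 × 3 × 7 = 42
  Insufficient terminal: 8 × 3 × 2 = 48
  Insufficient O-ring: 9 × 6 × 10 = 540
  Valve seat jamming: 10 × 8 × 1 = 80
  Piston leakage: 1 × 9 × 3 = 27
  Lubricant film intermittent contact: 2 × 1 × 2 = 4
  Plenum open circuit: 7 × 8 × 8 = 448
  Bushing delamination: 2 × 5 × 5 = 50
  Excessive weld: 5 × 1 × 6 = 30
  Latch fracture: 9 × 5 × 7 = 315
RPN > 28: Membrane jamming (42), Insufficient terminal (48), Insufficient O-ring (540), Valve seat jamming (80), Plenum open circuit (448), Bushing delamination (50), Excessive weld (30), Latch fracture (315).
Sum: 42 + 48 + 540 + 80 + 448 + 50 + 30 + 315 = 1553.

1553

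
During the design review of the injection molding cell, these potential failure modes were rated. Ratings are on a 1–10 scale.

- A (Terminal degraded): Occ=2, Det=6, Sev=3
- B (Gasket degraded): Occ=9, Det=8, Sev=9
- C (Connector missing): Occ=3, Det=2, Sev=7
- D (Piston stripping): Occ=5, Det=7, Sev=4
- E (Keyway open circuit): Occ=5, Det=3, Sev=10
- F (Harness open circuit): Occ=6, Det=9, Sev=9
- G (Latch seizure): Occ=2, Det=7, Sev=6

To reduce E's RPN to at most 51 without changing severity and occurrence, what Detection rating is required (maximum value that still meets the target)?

E: S=10, O=5, D=3 → current RPN = 150.
Fixed product = 50. Need 50 × D ≤ 51, so D ≤ 51/50 = 1.02.
Maximum integer Detection rating = 1 (gives RPN 50; D=2 would give 100 > 51).

1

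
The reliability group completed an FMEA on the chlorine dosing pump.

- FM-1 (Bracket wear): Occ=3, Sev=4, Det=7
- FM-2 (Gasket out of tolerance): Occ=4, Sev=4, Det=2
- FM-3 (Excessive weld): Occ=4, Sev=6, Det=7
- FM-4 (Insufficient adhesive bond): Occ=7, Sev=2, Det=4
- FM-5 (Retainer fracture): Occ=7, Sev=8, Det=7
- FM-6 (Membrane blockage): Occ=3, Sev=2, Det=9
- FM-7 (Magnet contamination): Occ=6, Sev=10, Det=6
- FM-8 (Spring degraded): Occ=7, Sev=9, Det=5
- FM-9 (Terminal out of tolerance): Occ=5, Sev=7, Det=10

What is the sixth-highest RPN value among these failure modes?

RPN = Severity × Occurrence × Detection:
  FM-1: 4 × 3 × 7 = 84
  FM-2: 4 × 4 × 2 = 32
  FM-3: 6 × 4 × 7 = 168
  FM-4: 2 × 7 × 4 = 56
  FM-5: 8 × 7 × 7 = 392
  FM-6: 2 × 3 × 9 = 54
  FM-7: 10 × 6 × 6 = 360
  FM-8: 9 × 7 × 5 = 315
  FM-9: 7 × 5 × 10 = 350
Sorted descending: 392, 360, 350, 315, 168, 84, 56, 54, 32.
The sixth-highest RPN is 84 (FM-1).

84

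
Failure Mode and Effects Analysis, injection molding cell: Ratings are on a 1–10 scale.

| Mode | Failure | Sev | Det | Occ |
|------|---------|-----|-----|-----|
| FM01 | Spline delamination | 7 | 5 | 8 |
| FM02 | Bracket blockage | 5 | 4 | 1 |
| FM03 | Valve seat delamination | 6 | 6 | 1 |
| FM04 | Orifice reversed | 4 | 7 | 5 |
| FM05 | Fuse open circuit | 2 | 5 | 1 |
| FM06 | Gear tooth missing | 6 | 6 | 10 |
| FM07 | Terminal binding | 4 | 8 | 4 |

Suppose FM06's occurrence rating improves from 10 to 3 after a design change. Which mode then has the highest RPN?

FM01

RPN = Severity × Occurrence × Detection:
  FM01: 7 × 8 × 5 = 280
  FM02: 5 × 1 × 4 = 20
  FM03: 6 × 1 × 6 = 36
  FM04: 4 × 5 × 7 = 140
  FM05: 2 × 1 × 5 = 10
  FM06: 6 × 10 × 6 = 360
  FM07: 4 × 4 × 8 = 128
After action: FM06 → 6 × 3 × 6 = 108.
Revised RPNs: FM01=280, FM04=140, FM07=128, FM06=108, FM03=36, FM02=20, FM05=10.
Highest is now FM01 (280).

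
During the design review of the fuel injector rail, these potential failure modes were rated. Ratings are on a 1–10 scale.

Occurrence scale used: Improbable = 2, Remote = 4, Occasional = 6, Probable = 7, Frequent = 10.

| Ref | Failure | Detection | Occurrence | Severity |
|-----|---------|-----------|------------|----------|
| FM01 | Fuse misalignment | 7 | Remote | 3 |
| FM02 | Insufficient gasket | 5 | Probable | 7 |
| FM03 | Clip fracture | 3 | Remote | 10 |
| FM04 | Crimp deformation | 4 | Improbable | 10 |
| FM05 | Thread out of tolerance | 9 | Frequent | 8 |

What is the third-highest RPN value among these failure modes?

120

RPN = Severity × Occurrence × Detection:
  FM01: 3 × 4 × 7 = 84
  FM02: 7 × 7 × 5 = 245
  FM03: 10 × 4 × 3 = 120
  FM04: 10 × 2 × 4 = 80
  FM05: 8 × 10 × 9 = 720
Sorted descending: 720, 245, 120, 84, 80.
The third-highest RPN is 120 (FM03).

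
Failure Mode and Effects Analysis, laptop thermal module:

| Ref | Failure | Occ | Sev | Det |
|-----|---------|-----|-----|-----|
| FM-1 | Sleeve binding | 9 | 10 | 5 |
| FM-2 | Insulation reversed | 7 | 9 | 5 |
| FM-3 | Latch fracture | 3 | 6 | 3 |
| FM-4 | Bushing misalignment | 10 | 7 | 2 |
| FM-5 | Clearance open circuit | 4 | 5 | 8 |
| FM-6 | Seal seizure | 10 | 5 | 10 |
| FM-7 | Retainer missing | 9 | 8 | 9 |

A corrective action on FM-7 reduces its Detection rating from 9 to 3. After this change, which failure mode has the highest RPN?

FM-6

RPN = Severity × Occurrence × Detection:
  FM-1: 10 × 9 × 5 = 450
  FM-2: 9 × 7 × 5 = 315
  FM-3: 6 × 3 × 3 = 54
  FM-4: 7 × 10 × 2 = 140
  FM-5: 5 × 4 × 8 = 160
  FM-6: 5 × 10 × 10 = 500
  FM-7: 8 × 9 × 9 = 648
After action: FM-7 → 8 × 9 × 3 = 216.
Revised RPNs: FM-6=500, FM-1=450, FM-2=315, FM-7=216, FM-5=160, FM-4=140, FM-3=54.
Highest is now FM-6 (500).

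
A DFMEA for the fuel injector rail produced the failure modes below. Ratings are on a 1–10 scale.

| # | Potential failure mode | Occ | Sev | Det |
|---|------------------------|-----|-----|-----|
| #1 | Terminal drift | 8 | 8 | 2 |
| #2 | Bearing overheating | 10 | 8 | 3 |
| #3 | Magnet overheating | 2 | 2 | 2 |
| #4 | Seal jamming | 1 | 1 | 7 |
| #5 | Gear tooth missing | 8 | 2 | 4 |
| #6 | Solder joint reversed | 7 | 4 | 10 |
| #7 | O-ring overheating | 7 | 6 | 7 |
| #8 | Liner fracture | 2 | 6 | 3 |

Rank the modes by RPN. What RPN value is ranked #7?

8

RPN = Severity × Occurrence × Detection:
  #1: 8 × 8 × 2 = 128
  #2: 8 × 10 × 3 = 240
  #3: 2 × 2 × 2 = 8
  #4: 1 × 1 × 7 = 7
  #5: 2 × 8 × 4 = 64
  #6: 4 × 7 × 10 = 280
  #7: 6 × 7 × 7 = 294
  #8: 6 × 2 × 3 = 36
Sorted descending: 294, 280, 240, 128, 64, 36, 8, 7.
The seventh-highest RPN is 8 (#3).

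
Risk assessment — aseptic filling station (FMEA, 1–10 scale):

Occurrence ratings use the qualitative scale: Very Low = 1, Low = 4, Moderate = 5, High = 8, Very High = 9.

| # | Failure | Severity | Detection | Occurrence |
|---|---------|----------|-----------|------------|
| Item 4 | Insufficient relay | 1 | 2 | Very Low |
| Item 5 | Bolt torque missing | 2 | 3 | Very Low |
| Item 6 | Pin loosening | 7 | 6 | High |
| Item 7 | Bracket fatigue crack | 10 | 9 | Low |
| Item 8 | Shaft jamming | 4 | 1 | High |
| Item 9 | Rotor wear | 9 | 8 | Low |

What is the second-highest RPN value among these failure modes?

336

RPN = Severity × Occurrence × Detection:
  Item 4: 1 × 1 × 2 = 2
  Item 5: 2 × 1 × 3 = 6
  Item 6: 7 × 8 × 6 = 336
  Item 7: 10 × 4 × 9 = 360
  Item 8: 4 × 8 × 1 = 32
  Item 9: 9 × 4 × 8 = 288
Sorted descending: 360, 336, 288, 32, 6, 2.
The second-highest RPN is 336 (Item 6).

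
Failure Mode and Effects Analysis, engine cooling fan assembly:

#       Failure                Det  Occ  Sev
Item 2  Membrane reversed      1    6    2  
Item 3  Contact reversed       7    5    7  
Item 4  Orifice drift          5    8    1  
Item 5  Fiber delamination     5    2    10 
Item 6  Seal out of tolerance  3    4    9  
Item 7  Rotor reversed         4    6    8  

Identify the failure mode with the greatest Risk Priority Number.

RPN = Severity × Occurrence × Detection:
  Item 2: 2 × 6 × 1 = 12
  Item 3: 7 × 5 × 7 = 245
  Item 4: 1 × 8 × 5 = 40
  Item 5: 10 × 2 × 5 = 100
  Item 6: 9 × 4 × 3 = 108
  Item 7: 8 × 6 × 4 = 192
Highest RPN is 245 → Item 3.

Item 3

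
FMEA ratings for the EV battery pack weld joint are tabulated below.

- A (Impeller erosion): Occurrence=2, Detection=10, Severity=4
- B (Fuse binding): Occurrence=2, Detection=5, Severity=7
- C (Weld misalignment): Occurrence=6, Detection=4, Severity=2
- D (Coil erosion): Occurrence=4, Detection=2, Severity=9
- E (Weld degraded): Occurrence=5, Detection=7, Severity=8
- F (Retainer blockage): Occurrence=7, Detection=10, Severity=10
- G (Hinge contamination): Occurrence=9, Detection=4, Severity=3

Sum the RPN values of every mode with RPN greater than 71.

1240

RPN = Severity × Occurrence × Detection:
  A: 4 × 2 × 10 = 80
  B: 7 × 2 × 5 = 70
  C: 2 × 6 × 4 = 48
  D: 9 × 4 × 2 = 72
  E: 8 × 5 × 7 = 280
  F: 10 × 7 × 10 = 700
  G: 3 × 9 × 4 = 108
RPN > 71: A (80), D (72), E (280), F (700), G (108).
Sum: 80 + 72 + 280 + 700 + 108 = 1240.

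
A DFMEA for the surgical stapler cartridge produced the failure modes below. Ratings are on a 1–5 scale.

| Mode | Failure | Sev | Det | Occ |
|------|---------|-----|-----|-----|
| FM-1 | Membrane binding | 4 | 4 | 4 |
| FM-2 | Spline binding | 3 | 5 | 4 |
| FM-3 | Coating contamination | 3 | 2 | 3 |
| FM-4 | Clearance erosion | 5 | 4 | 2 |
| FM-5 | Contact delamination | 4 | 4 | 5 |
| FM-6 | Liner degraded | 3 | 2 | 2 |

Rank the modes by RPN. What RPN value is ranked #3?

60

RPN = Severity × Occurrence × Detection:
  FM-1: 4 × 4 × 4 = 64
  FM-2: 3 × 4 × 5 = 60
  FM-3: 3 × 3 × 2 = 18
  FM-4: 5 × 2 × 4 = 40
  FM-5: 4 × 5 × 4 = 80
  FM-6: 3 × 2 × 2 = 12
Sorted descending: 80, 64, 60, 40, 18, 12.
The third-highest RPN is 60 (FM-2).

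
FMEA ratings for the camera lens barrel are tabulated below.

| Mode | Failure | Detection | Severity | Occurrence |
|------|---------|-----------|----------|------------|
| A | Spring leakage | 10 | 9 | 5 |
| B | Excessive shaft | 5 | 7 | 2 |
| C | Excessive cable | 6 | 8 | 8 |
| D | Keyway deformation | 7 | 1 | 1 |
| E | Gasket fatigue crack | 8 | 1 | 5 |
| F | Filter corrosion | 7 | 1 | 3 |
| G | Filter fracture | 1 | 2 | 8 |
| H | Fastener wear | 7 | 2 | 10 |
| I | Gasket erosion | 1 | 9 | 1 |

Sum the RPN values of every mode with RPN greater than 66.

1044

RPN = Severity × Occurrence × Detection:
  A: 9 × 5 × 10 = 450
  B: 7 × 2 × 5 = 70
  C: 8 × 8 × 6 = 384
  D: 1 × 1 × 7 = 7
  E: 1 × 5 × 8 = 40
  F: 1 × 3 × 7 = 21
  G: 2 × 8 × 1 = 16
  H: 2 × 10 × 7 = 140
  I: 9 × 1 × 1 = 9
RPN > 66: A (450), B (70), C (384), H (140).
Sum: 450 + 70 + 384 + 140 = 1044.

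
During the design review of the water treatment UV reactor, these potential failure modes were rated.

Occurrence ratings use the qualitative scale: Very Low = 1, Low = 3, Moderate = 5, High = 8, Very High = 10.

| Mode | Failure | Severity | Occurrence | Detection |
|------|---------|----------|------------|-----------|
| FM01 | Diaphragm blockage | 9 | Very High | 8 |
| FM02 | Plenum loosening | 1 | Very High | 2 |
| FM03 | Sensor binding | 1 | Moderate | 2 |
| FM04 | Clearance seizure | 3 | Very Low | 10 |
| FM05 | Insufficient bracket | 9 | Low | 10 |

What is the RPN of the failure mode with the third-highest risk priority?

30

RPN = Severity × Occurrence × Detection:
  FM01: 9 × 10 × 8 = 720
  FM02: 1 × 10 × 2 = 20
  FM03: 1 × 5 × 2 = 10
  FM04: 3 × 1 × 10 = 30
  FM05: 9 × 3 × 10 = 270
Sorted descending: 720, 270, 30, 20, 10.
The third-highest RPN is 30 (FM04).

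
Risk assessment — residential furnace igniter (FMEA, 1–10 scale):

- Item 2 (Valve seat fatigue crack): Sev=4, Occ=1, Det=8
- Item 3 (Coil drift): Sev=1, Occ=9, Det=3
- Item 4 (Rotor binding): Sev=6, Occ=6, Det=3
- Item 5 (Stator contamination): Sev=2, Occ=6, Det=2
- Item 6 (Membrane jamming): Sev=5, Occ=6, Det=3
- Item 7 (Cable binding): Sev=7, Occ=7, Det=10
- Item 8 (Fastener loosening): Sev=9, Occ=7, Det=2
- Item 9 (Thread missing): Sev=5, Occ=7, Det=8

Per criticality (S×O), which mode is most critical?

Criticality = Severity × Occurrence:
  Item 2: 4 × 1 = 4
  Item 3: 1 × 9 = 9
  Item 4: 6 × 6 = 36
  Item 5: 2 × 6 = 12
  Item 6: 5 × 6 = 30
  Item 7: 7 × 7 = 49
  Item 8: 9 × 7 = 63
  Item 9: 5 × 7 = 35
Highest criticality is 63 → Item 8.

Item 8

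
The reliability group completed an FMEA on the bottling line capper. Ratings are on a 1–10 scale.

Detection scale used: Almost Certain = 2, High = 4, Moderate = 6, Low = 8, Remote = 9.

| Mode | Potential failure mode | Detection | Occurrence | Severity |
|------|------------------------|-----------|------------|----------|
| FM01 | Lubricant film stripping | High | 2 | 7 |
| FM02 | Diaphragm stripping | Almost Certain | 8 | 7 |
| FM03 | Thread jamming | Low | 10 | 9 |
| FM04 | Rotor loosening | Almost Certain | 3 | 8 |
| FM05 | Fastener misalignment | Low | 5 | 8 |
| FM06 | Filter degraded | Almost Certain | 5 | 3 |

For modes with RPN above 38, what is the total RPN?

1256

RPN = Severity × Occurrence × Detection:
  FM01: 7 × 2 × 4 = 56
  FM02: 7 × 8 × 2 = 112
  FM03: 9 × 10 × 8 = 720
  FM04: 8 × 3 × 2 = 48
  FM05: 8 × 5 × 8 = 320
  FM06: 3 × 5 × 2 = 30
RPN > 38: FM01 (56), FM02 (112), FM03 (720), FM04 (48), FM05 (320).
Sum: 56 + 112 + 720 + 48 + 320 = 1256.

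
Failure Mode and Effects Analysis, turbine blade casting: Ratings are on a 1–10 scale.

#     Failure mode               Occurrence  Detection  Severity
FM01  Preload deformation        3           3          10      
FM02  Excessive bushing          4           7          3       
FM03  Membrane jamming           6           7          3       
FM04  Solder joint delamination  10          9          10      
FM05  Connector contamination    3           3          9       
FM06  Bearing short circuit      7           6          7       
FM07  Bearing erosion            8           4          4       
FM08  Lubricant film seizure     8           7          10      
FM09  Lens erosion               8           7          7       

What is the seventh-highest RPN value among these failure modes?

90

RPN = Severity × Occurrence × Detection:
  FM01: 10 × 3 × 3 = 90
  FM02: 3 × 4 × 7 = 84
  FM03: 3 × 6 × 7 = 126
  FM04: 10 × 10 × 9 = 900
  FM05: 9 × 3 × 3 = 81
  FM06: 7 × 7 × 6 = 294
  FM07: 4 × 8 × 4 = 128
  FM08: 10 × 8 × 7 = 560
  FM09: 7 × 8 × 7 = 392
Sorted descending: 900, 560, 392, 294, 128, 126, 90, 84, 81.
The seventh-highest RPN is 90 (FM01).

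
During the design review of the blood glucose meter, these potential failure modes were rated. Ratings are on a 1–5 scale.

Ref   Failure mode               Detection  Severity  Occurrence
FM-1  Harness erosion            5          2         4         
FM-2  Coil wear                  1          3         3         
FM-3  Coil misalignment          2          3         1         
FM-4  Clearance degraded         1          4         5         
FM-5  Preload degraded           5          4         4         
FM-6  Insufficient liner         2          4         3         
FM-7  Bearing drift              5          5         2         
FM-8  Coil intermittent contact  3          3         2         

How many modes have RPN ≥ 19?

RPN = Severity × Occurrence × Detection:
  FM-1: 2 × 4 × 5 = 40
  FM-2: 3 × 3 × 1 = 9
  FM-3: 3 × 1 × 2 = 6
  FM-4: 4 × 5 × 1 = 20
  FM-5: 4 × 4 × 5 = 80
  FM-6: 4 × 3 × 2 = 24
  FM-7: 5 × 2 × 5 = 50
  FM-8: 3 × 2 × 3 = 18
Modes with RPN ≥ 19: FM-1 (40), FM-4 (20), FM-5 (80), FM-6 (24), FM-7 (50) → 5.

5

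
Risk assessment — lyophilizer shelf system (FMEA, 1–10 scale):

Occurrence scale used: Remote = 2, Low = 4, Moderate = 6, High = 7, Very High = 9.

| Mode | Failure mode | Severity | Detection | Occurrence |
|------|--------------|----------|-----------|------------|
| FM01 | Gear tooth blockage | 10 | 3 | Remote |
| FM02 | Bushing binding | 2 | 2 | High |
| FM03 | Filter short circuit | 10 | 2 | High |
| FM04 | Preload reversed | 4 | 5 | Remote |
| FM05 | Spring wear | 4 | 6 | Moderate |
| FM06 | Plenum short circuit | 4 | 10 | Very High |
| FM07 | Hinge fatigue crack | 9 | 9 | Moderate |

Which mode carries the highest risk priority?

FM07

RPN = Severity × Occurrence × Detection:
  FM01: 10 × 2 × 3 = 60
  FM02: 2 × 7 × 2 = 28
  FM03: 10 × 7 × 2 = 140
  FM04: 4 × 2 × 5 = 40
  FM05: 4 × 6 × 6 = 144
  FM06: 4 × 9 × 10 = 360
  FM07: 9 × 6 × 9 = 486
Highest RPN is 486 → FM07.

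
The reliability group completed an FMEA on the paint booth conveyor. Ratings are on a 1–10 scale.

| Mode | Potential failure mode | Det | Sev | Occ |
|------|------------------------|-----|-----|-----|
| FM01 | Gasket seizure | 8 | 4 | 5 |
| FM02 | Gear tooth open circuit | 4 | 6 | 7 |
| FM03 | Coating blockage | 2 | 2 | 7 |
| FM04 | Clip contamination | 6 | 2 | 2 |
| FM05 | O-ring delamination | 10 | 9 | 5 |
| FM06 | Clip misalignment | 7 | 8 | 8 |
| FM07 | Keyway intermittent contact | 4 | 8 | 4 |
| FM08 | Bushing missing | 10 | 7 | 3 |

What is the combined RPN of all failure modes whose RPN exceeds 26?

RPN = Severity × Occurrence × Detection:
  FM01: 4 × 5 × 8 = 160
  FM02: 6 × 7 × 4 = 168
  FM03: 2 × 7 × 2 = 28
  FM04: 2 × 2 × 6 = 24
  FM05: 9 × 5 × 10 = 450
  FM06: 8 × 8 × 7 = 448
  FM07: 8 × 4 × 4 = 128
  FM08: 7 × 3 × 10 = 210
RPN > 26: FM01 (160), FM02 (168), FM03 (28), FM05 (450), FM06 (448), FM07 (128), FM08 (210).
Sum: 160 + 168 + 28 + 450 + 448 + 128 + 210 = 1592.

1592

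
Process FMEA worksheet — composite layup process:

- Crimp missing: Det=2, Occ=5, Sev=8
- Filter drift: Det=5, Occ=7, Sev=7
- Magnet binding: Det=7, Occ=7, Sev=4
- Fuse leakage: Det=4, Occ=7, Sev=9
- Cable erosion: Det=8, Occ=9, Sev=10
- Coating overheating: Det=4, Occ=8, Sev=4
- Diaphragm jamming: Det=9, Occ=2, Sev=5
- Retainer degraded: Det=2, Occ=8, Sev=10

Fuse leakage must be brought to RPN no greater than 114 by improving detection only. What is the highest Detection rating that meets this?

1

Fuse leakage: S=9, O=7, D=4 → current RPN = 252.
Fixed product = 63. Need 63 × D ≤ 114, so D ≤ 114/63 = 1.81.
Maximum integer Detection rating = 1 (gives RPN 63; D=2 would give 126 > 114).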